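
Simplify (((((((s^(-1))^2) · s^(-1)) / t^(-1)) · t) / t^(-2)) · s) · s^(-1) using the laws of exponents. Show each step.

(((((((s^(-1))^2) · s^(-1)) / t^(-1)) · t) / t^(-2)) · s) · s^(-1)
= (((((s^(-2) · s^(-1)) / t^(-1)) · t) / t^(-2)) · s) · s^(-1)    [power of a power]
= ((((s^(-3) / t^(-1)) · t) / t^(-2)) · s) · s^(-1)    [product of powers]
= s^(-3)t^4    [quotient of powers; product of powers]

s^(-3)t^4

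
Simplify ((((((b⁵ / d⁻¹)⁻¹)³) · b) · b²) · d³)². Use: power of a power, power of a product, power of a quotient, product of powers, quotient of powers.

((((((b⁵ / d⁻¹)⁻¹)³) · b) · b²) · d³)²
= ((((((b⁵ / d⁻¹)⁻¹)³) · b) · b²)²) · ((d³)²)    [power of a product]
= ((((((b⁵ / d⁻¹)⁻¹)³) · b)²) · ((b²)²)) · ((d³)²)    [power of a product]
= ((((((b⁵ / d⁻¹)⁻¹)³)²) · (b²)) · ((b²)²)) · ((d³)²)    [power of a product]
= (((((b⁵ / d⁻¹)⁻¹)⁶) · (b²)) · ((b²)²)) · ((d³)²)    [power of a power]
= ((((b⁵ / d⁻¹)⁻⁶) · (b²)) · ((b²)²)) · ((d³)²)    [power of a power]
= (((((b⁵)⁻⁶) / ((d⁻¹)⁻⁶)) · (b²)) · ((b²)²)) · ((d³)²)    [power of a quotient]
= (((b⁻³⁰ / ((d⁻¹)⁻⁶)) · (b²)) · ((b²)²)) · ((d³)²)    [power of a power]
= (((b⁻³⁰ / d⁶) · (b²)) · ((b²)²)) · ((d³)²)    [power of a power]
= (((b⁻³⁰ / d⁶) · b²) · b⁴) · ((d³)²)    [power of a power]
= (((b⁻³⁰ / d⁶) · b²) · b⁴) · d⁶    [power of a power]
= b⁻²⁴    [quotient of powers; product of powers]

b⁻²⁴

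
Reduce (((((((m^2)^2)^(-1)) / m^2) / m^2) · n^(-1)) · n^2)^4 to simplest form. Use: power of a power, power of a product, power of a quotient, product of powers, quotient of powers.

(((((((m^2)^2)^(-1)) / m^2) / m^2) · n^(-1)) · n^2)^4
= (((((((m^2)^2)^(-1)) / m^2) / m^2) · n^(-1))^4) · ((n^2)^4)    [power of a product]
= (((((((m^2)^2)^(-1)) / m^2) / m^2)^4) · ((n^(-1))^4)) · ((n^2)^4)    [power of a product]
= (((((((m^2)^2)^(-1)) / m^2)^4) / ((m^2)^4)) · ((n^(-1))^4)) · ((n^2)^4)    [power of a quotient]
= (((((((m^2)^2)^(-1))^4) / ((m^2)^4)) / ((m^2)^4)) · ((n^(-1))^4)) · ((n^2)^4)    [power of a quotient]
= ((((((m^2)^2)^(-4)) / ((m^2)^4)) / ((m^2)^4)) · ((n^(-1))^4)) · ((n^2)^4)    [power of a power]
= (((((m^2)^(-8)) / ((m^2)^4)) / ((m^2)^4)) · ((n^(-1))^4)) · ((n^2)^4)    [power of a power]
= (((m^(-16) / ((m^2)^4)) / ((m^2)^4)) · ((n^(-1))^4)) · ((n^2)^4)    [power of a power]
= (((m^(-16) / m^8) / ((m^2)^4)) · ((n^(-1))^4)) · ((n^2)^4)    [power of a power]
= ((m^(-24) / ((m^2)^4)) · ((n^(-1))^4)) · ((n^2)^4)    [quotient of powers]
= ((m^(-24) / m^8) · ((n^(-1))^4)) · ((n^2)^4)    [power of a power]
= (m^(-32) · ((n^(-1))^4)) · ((n^2)^4)    [quotient of powers]
= (m^(-32) · n^(-4)) · ((n^2)^4)    [power of a power]
= (m^(-32) · n^(-4)) · n^8    [power of a power]
= m^(-32)n^4    [product of powers]

m^(-32)n^4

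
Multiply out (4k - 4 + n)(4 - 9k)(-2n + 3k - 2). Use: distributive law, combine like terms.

(4k - 4 + n)(4 - 9k)(-2n + 3k - 2)
= (16k - 36k² - 16 + 36k + 4n - 9kn)(-2n + 3k - 2)    [distributive law]
= (52k - 36k² - 16 + 4n - 9kn)(-2n + 3k - 2)    [combine like terms]
= -104kn + 156k² - 104k + 72k²n - 108k³ + 72k² + 32n - 48k + 32 - 8n² + 12kn - 8n + 18kn² - 27k²n + 18kn    [distributive law]
= -74kn + 228k² - 152k + 45k²n - 108k³ + 24n + 32 - 8n² + 18kn²    [combine like terms]

-74kn + 228k² - 152k + 45k²n - 108k³ + 24n + 32 - 8n² + 18kn²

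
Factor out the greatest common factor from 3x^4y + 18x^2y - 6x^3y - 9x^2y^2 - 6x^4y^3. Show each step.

3x^4y + 18x^2y - 6x^3y - 9x^2y^2 - 6x^4y^3
= 3(x^4y + 6x^2y - 2x^3y - 3x^2y^2 - 2x^4y^3)    [factor out 3]
= 3x^2y(x^2 + 6 - 2x - 3y - 2x^2y^2)    [factor out x^2y]

3x^2y(x^2 + 6 - 2x - 3y - 2x^2y^2)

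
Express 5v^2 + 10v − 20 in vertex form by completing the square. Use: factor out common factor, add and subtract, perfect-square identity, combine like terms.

5v^2 + 10v − 20
= 5(v^2 + 2v) − 20    [factor out 5 from the v-terms]
= 5(v^2 + 2v + 1 − 1) − 20    [add and subtract 1 inside the bracket]
= 5(v + 1)^2 − 5 − 20    [perfect-square identity]
= 5(v + 1)^2 − 25    [combine constants]

5(v + 1)^2 − 25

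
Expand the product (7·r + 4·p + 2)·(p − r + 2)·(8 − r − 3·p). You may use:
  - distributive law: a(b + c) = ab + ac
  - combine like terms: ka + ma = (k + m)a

−22·p·r + 18·p·r² − 13·p²·r − 68·r² + 7·r³ + 92·r + 2·p² − 12·p³ + 68·p + 32

(7·r + 4·p + 2)·(p − r + 2)·(8 − r − 3·p)
= (7·p·r − 7·r² + 14·r + 4·p² − 4·p·r + 8·p + 2·p − 2·r + 4)·(8 − r − 3·p)    [distributive law]
= (3·p·r − 7·r² + 12·r + 4·p² + 10·p + 4)·(8 − r − 3·p)    [combine like terms]
= 24·p·r − 3·p·r² − 9·p²·r − 56·r² + 7·r³ + 21·p·r² + 96·r − 12·r² − 36·p·r + 32·p² − 4·p²·r − 12·p³ + 80·p − 10·p·r − 30·p² + 32 − 4·r − 12·p    [distributive law]
= −22·p·r + 18·p·r² − 13·p²·r − 68·r² + 7·r³ + 92·r + 2·p² − 12·p³ + 68·p + 32    [combine like terms]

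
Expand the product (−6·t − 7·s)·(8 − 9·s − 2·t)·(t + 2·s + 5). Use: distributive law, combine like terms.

(−6·t − 7·s)·(8 − 9·s − 2·t)·(t + 2·s + 5)
= (−48·t + 54·s·t + 12·t^2 − 56·s + 63·s^2 + 14·s·t)·(t + 2·s + 5)    [distributive law]
= (−48·t + 68·s·t + 12·t^2 − 56·s + 63·s^2)·(t + 2·s + 5)    [combine like terms]
= −48·t^2 − 96·s·t − 240·t + 68·s·t^2 + 136·s^2·t + 340·s·t + 12·t^3 + 24·s·t^2 + 60·t^2 − 56·s·t − 112·s^2 − 280·s + 63·s^2·t + 126·s^3 + 315·s^2    [distributive law]
= 12·t^2 + 188·s·t − 240·t + 92·s·t^2 + 199·s^2·t + 12·t^3 + 203·s^2 − 280·s + 126·s^3    [combine like terms]

12·t^2 + 188·s·t − 240·t + 92·s·t^2 + 199·s^2·t + 12·t^3 + 203·s^2 − 280·s + 126·s^3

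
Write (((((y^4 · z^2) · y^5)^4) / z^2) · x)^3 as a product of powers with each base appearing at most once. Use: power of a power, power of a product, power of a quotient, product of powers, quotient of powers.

x^3·y^108·z^18

(((((y^4 · z^2) · y^5)^4) / z^2) · x)^3
= (((((y^4 · z^2) · y^5)^4) / z^2)^3) · (x^3)    [power of a product]
= (((((y^4 · z^2) · y^5)^4)^3) / ((z^2)^3)) · (x^3)    [power of a quotient]
= ((((y^4 · z^2) · y^5)^12) / ((z^2)^3)) · (x^3)    [power of a power]
= ((((y^4 · z^2)^12) · ((y^5)^12)) / ((z^2)^3)) · (x^3)    [power of a product]
= (((((y^4)^12) · ((z^2)^12)) · ((y^5)^12)) / ((z^2)^3)) · (x^3)    [power of a product]
= (((y^48 · ((z^2)^12)) · ((y^5)^12)) / ((z^2)^3)) · (x^3)    [power of a power]
= (((y^48 · z^24) · ((y^5)^12)) / ((z^2)^3)) · (x^3)    [power of a power]
= (((y^48 · z^24) · y^60) / ((z^2)^3)) · (x^3)    [power of a power]
= (((y^48 · z^24) · y^60) / z^6) · (x^3)    [power of a power]
= x^3·y^108·z^18    [quotient of powers; product of powers]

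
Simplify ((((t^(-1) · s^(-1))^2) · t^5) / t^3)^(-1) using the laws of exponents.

((((t^(-1) · s^(-1))^2) · t^5) / t^3)^(-1)
= ((((t^(-1) · s^(-1))^2) · t^5)^(-1)) / ((t^3)^(-1))    [power of a quotient]
= ((((t^(-1) · s^(-1))^2)^(-1)) · ((t^5)^(-1))) / ((t^3)^(-1))    [power of a product]
= (((t^(-1) · s^(-1))^(-2)) · ((t^5)^(-1))) / ((t^3)^(-1))    [power of a power]
= ((((t^(-1))^(-2)) · ((s^(-1))^(-2))) · ((t^5)^(-1))) / ((t^3)^(-1))    [power of a product]
= ((t^2 · ((s^(-1))^(-2))) · ((t^5)^(-1))) / ((t^3)^(-1))    [power of a power]
= ((t^2 · s^2) · ((t^5)^(-1))) / ((t^3)^(-1))    [power of a power]
= ((t^2 · s^2) · t^(-5)) / ((t^3)^(-1))    [power of a power]
= ((t^2 · s^2) · t^(-5)) / t^(-3)    [power of a power]
= s^2    [quotient of powers; product of powers]

s^2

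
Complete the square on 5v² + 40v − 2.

5(v + 4)² − 82

5v² + 40v − 2
= 5(v² + 8v) − 2    [factor out 5 from the v-terms]
= 5(v² + 8v + 16 − 16) − 2    [add and subtract 16 inside the bracket]
= 5(v + 4)² − 80 − 2    [perfect-square identity]
= 5(v + 4)² − 82    [combine constants]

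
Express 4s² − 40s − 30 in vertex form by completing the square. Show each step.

4(s − 5)² − 130

4s² − 40s − 30
= 4(s² − 10s) − 30    [factor out 4 from the s-terms]
= 4(s² − 10s + 25 − 25) − 30    [add and subtract 25 inside the bracket]
= 4(s − 5)² − 100 − 30    [perfect-square identity]
= 4(s − 5)² − 130    [combine constants]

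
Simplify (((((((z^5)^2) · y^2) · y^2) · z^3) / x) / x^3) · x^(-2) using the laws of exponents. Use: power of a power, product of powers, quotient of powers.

x^(-6)y^4z^13

(((((((z^5)^2) · y^2) · y^2) · z^3) / x) / x^3) · x^(-2)
= (((((z^10 · y^2) · y^2) · z^3) / x) / x^3) · x^(-2)    [power of a power]
= x^(-6)y^4z^13    [quotient of powers; product of powers]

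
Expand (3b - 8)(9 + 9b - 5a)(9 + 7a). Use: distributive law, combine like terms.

(3b - 8)(9 + 9b - 5a)(9 + 7a)
= (27b + 27b² - 15ab - 72 - 72b + 40a)(9 + 7a)    [distributive law]
= (-45b + 27b² - 15ab - 72 + 40a)(9 + 7a)    [combine like terms]
= -405b - 315ab + 243b² + 189ab² - 135ab - 105a²b - 648 - 504a + 360a + 280a²    [distributive law]
= -405b - 450ab + 243b² + 189ab² - 105a²b - 648 - 144a + 280a²    [combine like terms]

-405b - 450ab + 243b² + 189ab² - 105a²b - 648 - 144a + 280a²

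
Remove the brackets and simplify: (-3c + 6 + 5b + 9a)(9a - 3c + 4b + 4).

-54ac + 9c^2 - 27bc - 30c + 90a + 44b + 24 + 81ab + 20b^2 + 81a^2

(-3c + 6 + 5b + 9a)(9a - 3c + 4b + 4)
= -27ac + 9c^2 - 12bc - 12c + 54a - 18c + 24b + 24 + 45ab - 15bc + 20b^2 + 20b + 81a^2 - 27ac + 36ab + 36a    [distributive law]
= -54ac + 9c^2 - 27bc - 30c + 90a + 44b + 24 + 81ab + 20b^2 + 81a^2    [combine like terms]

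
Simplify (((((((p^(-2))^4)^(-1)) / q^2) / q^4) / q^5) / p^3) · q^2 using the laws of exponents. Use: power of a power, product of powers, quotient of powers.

(((((((p^(-2))^4)^(-1)) / q^2) / q^4) / q^5) / p^3) · q^2
= ((((((p^(-2))^(-4)) / q^2) / q^4) / q^5) / p^3) · q^2    [power of a power]
= ((((p^8 / q^2) / q^4) / q^5) / p^3) · q^2    [power of a power]
= p^5·q^(-9)    [quotient of powers; product of powers]

p^5·q^(-9)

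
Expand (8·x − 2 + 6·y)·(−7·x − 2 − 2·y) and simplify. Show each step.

−56·x² − 2·x − 58·x·y + 4 − 8·y − 12·y²

(8·x − 2 + 6·y)·(−7·x − 2 − 2·y)
= −56·x² − 16·x − 16·x·y + 14·x + 4 + 4·y − 42·x·y − 12·y − 12·y²    [distributive law]
= −56·x² − 2·x − 58·x·y + 4 − 8·y − 12·y²    [combine like terms]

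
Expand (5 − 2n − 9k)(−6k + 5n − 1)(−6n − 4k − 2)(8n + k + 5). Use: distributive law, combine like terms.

(5 − 2n − 9k)(−6k + 5n − 1)(−6n − 4k − 2)(8n + k + 5)
= (−30k + 25n − 5 + 12kn − 10n^2 + 2n + 54k^2 − 45kn + 9k)(−6n − 4k − 2)(8n + k + 5)    [distributive law]
= (−21k + 27n − 5 − 33kn − 10n^2 + 54k^2)(−6n − 4k − 2)(8n + k + 5)    [combine like terms]
= (126kn + 84k^2 + 42k − 162n^2 − 108kn − 54n + 30n + 20k + 10 + 198kn^2 + 132k^2n + 66kn + 60n^3 + 40kn^2 + 20n^2 − 324k^2n − 216k^3 − 108k^2)(8n + k + 5)    [distributive law]
= (84kn − 24k^2 + 62k − 142n^2 − 24n + 10 + 238kn^2 − 192k^2n + 60n^3 − 216k^3)(8n + k + 5)    [combine like terms]
= 672kn^2 + 84k^2n + 420kn − 192k^2n − 24k^3 − 120k^2 + 496kn + 62k^2 + 310k − 1136n^3 − 142kn^2 − 710n^2 − 192n^2 − 24kn − 120n + 80n + 10k + 50 + 1904kn^3 + 238k^2n^2 + 1190kn^2 − 1536k^2n^2 − 192k^3n − 960k^2n + 480n^4 + 60kn^3 + 300n^3 − 1728k^3n − 216k^4 − 1080k^3    [distributive law]
= 1720kn^2 − 1068k^2n + 892kn − 1104k^3 − 58k^2 + 320k − 836n^3 − 902n^2 − 40n + 50 + 1964kn^3 − 1298k^2n^2 − 1920k^3n + 480n^4 − 216k^4    [combine like terms]

1720kn^2 − 1068k^2n + 892kn − 1104k^3 − 58k^2 + 320k − 836n^3 − 902n^2 − 40n + 50 + 1964kn^3 − 1298k^2n^2 − 1920k^3n + 480n^4 − 216k^4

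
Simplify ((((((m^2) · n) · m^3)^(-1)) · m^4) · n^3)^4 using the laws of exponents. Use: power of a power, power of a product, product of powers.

m^(-4)n^8

((((((m^2) · n) · m^3)^(-1)) · m^4) · n^3)^4
= ((((((m^2) · n) · m^3)^(-1)) · m^4)^4) · ((n^3)^4)    [power of a product]
= ((((((m^2) · n) · m^3)^(-1))^4) · ((m^4)^4)) · ((n^3)^4)    [power of a product]
= (((((m^2) · n) · m^3)^(-4)) · ((m^4)^4)) · ((n^3)^4)    [power of a power]
= (((((m^2) · n)^(-4)) · ((m^3)^(-4))) · ((m^4)^4)) · ((n^3)^4)    [power of a product]
= (((((m^2)^(-4)) · (n^(-4))) · ((m^3)^(-4))) · ((m^4)^4)) · ((n^3)^4)    [power of a product]
= ((((m^(-8)) · (n^(-4))) · ((m^3)^(-4))) · ((m^4)^4)) · ((n^3)^4)    [power of a power]
= (((m^(-8) · n^(-4)) · m^(-12)) · ((m^4)^4)) · ((n^3)^4)    [power of a power]
= (((m^(-8) · n^(-4)) · m^(-12)) · m^16) · ((n^3)^4)    [power of a power]
= (((m^(-8) · n^(-4)) · m^(-12)) · m^16) · n^12    [power of a power]
= m^(-4)n^8    [product of powers]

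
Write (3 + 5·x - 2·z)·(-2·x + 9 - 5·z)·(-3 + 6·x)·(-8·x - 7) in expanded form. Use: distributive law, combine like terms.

-2208·x^2 + 333·x - 1692·x^3 + 567 + 153·x·z - 693·z + 1962·x^2·z + 480·x^4 + 1008·x^3·z - 180·x·z^2 + 210·z^2 - 480·x^2·z^2

(3 + 5·x - 2·z)·(-2·x + 9 - 5·z)·(-3 + 6·x)·(-8·x - 7)
= (-6·x + 27 - 15·z - 10·x^2 + 45·x - 25·x·z + 4·x·z - 18·z + 10·z^2)·(-3 + 6·x)·(-8·x - 7)    [distributive law]
= (39·x + 27 - 33·z - 10·x^2 - 21·x·z + 10·z^2)·(-3 + 6·x)·(-8·x - 7)    [combine like terms]
= (-117·x + 234·x^2 - 81 + 162·x + 99·z - 198·x·z + 30·x^2 - 60·x^3 + 63·x·z - 126·x^2·z - 30·z^2 + 60·x·z^2)·(-8·x - 7)    [distributive law]
= (45·x + 264·x^2 - 81 + 99·z - 135·x·z - 60·x^3 - 126·x^2·z - 30·z^2 + 60·x·z^2)·(-8·x - 7)    [combine like terms]
= -360·x^2 - 315·x - 2112·x^3 - 1848·x^2 + 648·x + 567 - 792·x·z - 693·z + 1080·x^2·z + 945·x·z + 480·x^4 + 420·x^3 + 1008·x^3·z + 882·x^2·z + 240·x·z^2 + 210·z^2 - 480·x^2·z^2 - 420·x·z^2    [distributive law]
= -2208·x^2 + 333·x - 1692·x^3 + 567 + 153·x·z - 693·z + 1962·x^2·z + 480·x^4 + 1008·x^3·z - 180·x·z^2 + 210·z^2 - 480·x^2·z^2    [combine like terms]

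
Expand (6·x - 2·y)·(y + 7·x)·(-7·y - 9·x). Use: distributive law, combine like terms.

(6·x - 2·y)·(y + 7·x)·(-7·y - 9·x)
= (6·x·y + 42·x² - 2·y² - 14·x·y)·(-7·y - 9·x)    [distributive law]
= (-8·x·y + 42·x² - 2·y²)·(-7·y - 9·x)    [combine like terms]
= 56·x·y² + 72·x²·y - 294·x²·y - 378·x³ + 14·y³ + 18·x·y²    [distributive law]
= 74·x·y² - 222·x²·y - 378·x³ + 14·y³    [combine like terms]

74·x·y² - 222·x²·y - 378·x³ + 14·y³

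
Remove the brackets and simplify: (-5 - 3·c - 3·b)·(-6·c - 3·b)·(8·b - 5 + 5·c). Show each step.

180·b·c - 150·c + 60·c^2 + 75·b^2 - 75·b + 279·b·c^2 + 90·c^3 + 261·b^2·c + 72·b^3

(-5 - 3·c - 3·b)·(-6·c - 3·b)·(8·b - 5 + 5·c)
= (30·c + 15·b + 18·c^2 + 9·b·c + 18·b·c + 9·b^2)·(8·b - 5 + 5·c)    [distributive law]
= (30·c + 15·b + 18·c^2 + 27·b·c + 9·b^2)·(8·b - 5 + 5·c)    [combine like terms]
= 240·b·c - 150·c + 150·c^2 + 120·b^2 - 75·b + 75·b·c + 144·b·c^2 - 90·c^2 + 90·c^3 + 216·b^2·c - 135·b·c + 135·b·c^2 + 72·b^3 - 45·b^2 + 45·b^2·c    [distributive law]
= 180·b·c - 150·c + 60·c^2 + 75·b^2 - 75·b + 279·b·c^2 + 90·c^3 + 261·b^2·c + 72·b^3    [combine like terms]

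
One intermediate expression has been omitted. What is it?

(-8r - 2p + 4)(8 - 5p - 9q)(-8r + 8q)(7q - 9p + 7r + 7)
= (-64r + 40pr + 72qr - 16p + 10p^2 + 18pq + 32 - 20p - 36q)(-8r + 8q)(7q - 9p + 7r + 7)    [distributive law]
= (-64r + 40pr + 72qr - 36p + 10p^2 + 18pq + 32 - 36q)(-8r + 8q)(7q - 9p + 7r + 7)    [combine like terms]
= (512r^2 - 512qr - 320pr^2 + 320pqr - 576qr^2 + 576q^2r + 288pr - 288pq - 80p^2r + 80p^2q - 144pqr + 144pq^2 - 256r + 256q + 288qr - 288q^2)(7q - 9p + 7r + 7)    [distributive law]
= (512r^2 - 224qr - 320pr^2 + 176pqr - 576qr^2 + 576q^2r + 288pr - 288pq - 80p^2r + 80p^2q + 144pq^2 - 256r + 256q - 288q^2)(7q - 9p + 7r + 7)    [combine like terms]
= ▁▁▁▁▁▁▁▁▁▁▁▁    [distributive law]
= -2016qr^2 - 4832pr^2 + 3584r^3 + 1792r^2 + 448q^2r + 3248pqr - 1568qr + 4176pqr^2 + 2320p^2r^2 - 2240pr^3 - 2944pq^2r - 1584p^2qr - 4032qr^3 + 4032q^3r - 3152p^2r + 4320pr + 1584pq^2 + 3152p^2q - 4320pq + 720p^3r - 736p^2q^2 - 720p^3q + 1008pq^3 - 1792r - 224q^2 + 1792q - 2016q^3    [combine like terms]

By distributive law:

3584qr^2 - 4608pr^2 + 3584r^3 + 3584r^2 - 1568q^2r + 2016pqr - 1568qr^2 - 1568qr - 2240pqr^2 + 2880p^2r^2 - 2240pr^3 - 2240pr^2 + 1232pq^2r - 1584p^2qr + 1232pqr^2 + 1232pqr - 4032q^2r^2 + 5184pqr^2 - 4032qr^3 - 4032qr^2 + 4032q^3r - 5184pq^2r + 4032q^2r^2 + 4032q^2r + 2016pqr - 2592p^2r + 2016pr^2 + 2016pr - 2016pq^2 + 2592p^2q - 2016pqr - 2016pq - 560p^2qr + 720p^3r - 560p^2r^2 - 560p^2r + 560p^2q^2 - 720p^3q + 560p^2qr + 560p^2q + 1008pq^3 - 1296p^2q^2 + 1008pq^2r + 1008pq^2 - 1792qr + 2304pr - 1792r^2 - 1792r + 1792q^2 - 2304pq + 1792qr + 1792q - 2016q^3 + 2592pq^2 - 2016q^2r - 2016q^2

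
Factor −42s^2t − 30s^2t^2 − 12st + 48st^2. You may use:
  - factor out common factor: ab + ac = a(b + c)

−42s^2t − 30s^2t^2 − 12st + 48st^2
= 6(−7s^2t − 5s^2t^2 − 2st + 8st^2)    [factor out 6]
= 6st(−7s − 5st − 2 + 8t)    [factor out st]

6st(−7s − 5st − 2 + 8t)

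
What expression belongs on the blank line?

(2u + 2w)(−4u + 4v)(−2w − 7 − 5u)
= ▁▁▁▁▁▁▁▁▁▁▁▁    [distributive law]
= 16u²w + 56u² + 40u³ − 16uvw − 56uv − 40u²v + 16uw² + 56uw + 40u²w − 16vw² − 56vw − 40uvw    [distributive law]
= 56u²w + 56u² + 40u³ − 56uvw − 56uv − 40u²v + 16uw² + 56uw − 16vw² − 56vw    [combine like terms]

By distributive law:

(−8u² + 8uv − 8uw + 8vw)(−2w − 7 − 5u)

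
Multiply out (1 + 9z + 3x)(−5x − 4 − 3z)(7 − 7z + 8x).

(1 + 9z + 3x)(−5x − 4 − 3z)(7 − 7z + 8x)
= (−5x − 4 − 3z − 45xz − 36z − 27z^2 − 15x^2 − 12x − 9xz)(7 − 7z + 8x)    [distributive law]
= (−17x − 4 − 39z − 54xz − 27z^2 − 15x^2)(7 − 7z + 8x)    [combine like terms]
= −119x + 119xz − 136x^2 − 28 + 28z − 32x − 273z + 273z^2 − 312xz − 378xz + 378xz^2 − 432x^2z − 189z^2 + 189z^3 − 216xz^2 − 105x^2 + 105x^2z − 120x^3    [distributive law]
= −151x − 571xz − 241x^2 − 28 − 245z + 84z^2 + 162xz^2 − 327x^2z + 189z^3 − 120x^3    [combine like terms]

−151x − 571xz − 241x^2 − 28 − 245z + 84z^2 + 162xz^2 − 327x^2z + 189z^3 − 120x^3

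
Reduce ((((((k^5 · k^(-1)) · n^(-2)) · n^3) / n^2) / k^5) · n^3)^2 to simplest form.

k^(-2)n^4

((((((k^5 · k^(-1)) · n^(-2)) · n^3) / n^2) / k^5) · n^3)^2
= ((((((k^5 · k^(-1)) · n^(-2)) · n^3) / n^2) / k^5)^2) · ((n^3)^2)    [power of a product]
= ((((((k^5 · k^(-1)) · n^(-2)) · n^3) / n^2)^2) / ((k^5)^2)) · ((n^3)^2)    [power of a quotient]
= ((((((k^5 · k^(-1)) · n^(-2)) · n^3)^2) / ((n^2)^2)) / ((k^5)^2)) · ((n^3)^2)    [power of a quotient]
= ((((((k^5 · k^(-1)) · n^(-2))^2) · ((n^3)^2)) / ((n^2)^2)) / ((k^5)^2)) · ((n^3)^2)    [power of a product]
= ((((((k^5 · k^(-1))^2) · ((n^(-2))^2)) · ((n^3)^2)) / ((n^2)^2)) / ((k^5)^2)) · ((n^3)^2)    [power of a product]
= (((((((k^5)^2) · ((k^(-1))^2)) · ((n^(-2))^2)) · ((n^3)^2)) / ((n^2)^2)) / ((k^5)^2)) · ((n^3)^2)    [power of a product]
= (((((k^10 · ((k^(-1))^2)) · ((n^(-2))^2)) · ((n^3)^2)) / ((n^2)^2)) / ((k^5)^2)) · ((n^3)^2)    [power of a power]
= (((((k^10 · k^(-2)) · ((n^(-2))^2)) · ((n^3)^2)) / ((n^2)^2)) / ((k^5)^2)) · ((n^3)^2)    [power of a power]
= ((((k^8 · ((n^(-2))^2)) · ((n^3)^2)) / ((n^2)^2)) / ((k^5)^2)) · ((n^3)^2)    [product of powers]
= ((((k^8 · n^(-4)) · ((n^3)^2)) / ((n^2)^2)) / ((k^5)^2)) · ((n^3)^2)    [power of a power]
= ((((k^8 · n^(-4)) · n^6) / ((n^2)^2)) / ((k^5)^2)) · ((n^3)^2)    [power of a power]
= ((((k^8 · n^(-4)) · n^6) / n^4) / ((k^5)^2)) · ((n^3)^2)    [power of a power]
= ((((k^8 · n^(-4)) · n^6) / n^4) / k^10) · ((n^3)^2)    [power of a power]
= ((((k^8 · n^(-4)) · n^6) / n^4) / k^10) · n^6    [power of a power]
= k^(-2)n^4    [quotient of powers; product of powers]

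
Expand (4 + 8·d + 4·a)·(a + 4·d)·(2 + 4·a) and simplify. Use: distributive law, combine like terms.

8·a + 24·a^2 + 32·d + 112·a·d + 96·a^2·d + 64·d^2 + 128·a·d^2 + 16·a^3

(4 + 8·d + 4·a)·(a + 4·d)·(2 + 4·a)
= (4·a + 16·d + 8·a·d + 32·d^2 + 4·a^2 + 16·a·d)·(2 + 4·a)    [distributive law]
= (4·a + 16·d + 24·a·d + 32·d^2 + 4·a^2)·(2 + 4·a)    [combine like terms]
= 8·a + 16·a^2 + 32·d + 64·a·d + 48·a·d + 96·a^2·d + 64·d^2 + 128·a·d^2 + 8·a^2 + 16·a^3    [distributive law]
= 8·a + 24·a^2 + 32·d + 112·a·d + 96·a^2·d + 64·d^2 + 128·a·d^2 + 16·a^3    [combine like terms]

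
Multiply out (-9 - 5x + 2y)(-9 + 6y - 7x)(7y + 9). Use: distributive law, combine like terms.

(-9 - 5x + 2y)(-9 + 6y - 7x)(7y + 9)
= (81 - 54y + 63x + 45x - 30xy + 35x² - 18y + 12y² - 14xy)(7y + 9)    [distributive law]
= (81 - 72y + 108x - 44xy + 35x² + 12y²)(7y + 9)    [combine like terms]
= 567y + 729 - 504y² - 648y + 756xy + 972x - 308xy² - 396xy + 245x²y + 315x² + 84y³ + 108y²    [distributive law]
= -81y + 729 - 396y² + 360xy + 972x - 308xy² + 245x²y + 315x² + 84y³    [combine like terms]

-81y + 729 - 396y² + 360xy + 972x - 308xy² + 245x²y + 315x² + 84y³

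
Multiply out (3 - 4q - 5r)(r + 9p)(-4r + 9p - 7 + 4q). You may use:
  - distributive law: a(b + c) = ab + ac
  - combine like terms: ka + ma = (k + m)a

(3 - 4q - 5r)(r + 9p)(-4r + 9p - 7 + 4q)
= (3r + 27p - 4qr - 36pq - 5r^2 - 45pr)(-4r + 9p - 7 + 4q)    [distributive law]
= -12r^2 + 27pr - 21r + 12qr - 108pr + 243p^2 - 189p + 108pq + 16qr^2 - 36pqr + 28qr - 16q^2r + 144pqr - 324p^2q + 252pq - 144pq^2 + 20r^3 - 45pr^2 + 35r^2 - 20qr^2 + 180pr^2 - 405p^2r + 315pr - 180pqr    [distributive law]
= 23r^2 + 234pr - 21r + 40qr + 243p^2 - 189p + 360pq - 4qr^2 - 72pqr - 16q^2r - 324p^2q - 144pq^2 + 20r^3 + 135pr^2 - 405p^2r    [combine like terms]

23r^2 + 234pr - 21r + 40qr + 243p^2 - 189p + 360pq - 4qr^2 - 72pqr - 16q^2r - 324p^2q - 144pq^2 + 20r^3 + 135pr^2 - 405p^2r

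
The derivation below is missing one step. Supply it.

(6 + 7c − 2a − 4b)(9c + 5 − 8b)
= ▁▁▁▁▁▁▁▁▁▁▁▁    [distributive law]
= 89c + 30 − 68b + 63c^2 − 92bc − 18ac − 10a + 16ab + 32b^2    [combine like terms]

After distributive law, the bracketed line is:

54c + 30 − 48b + 63c^2 + 35c − 56bc − 18ac − 10a + 16ab − 36bc − 20b + 32b^2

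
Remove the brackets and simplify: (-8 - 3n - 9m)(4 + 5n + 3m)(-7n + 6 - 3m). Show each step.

-88n - 192 - 264m + 274n^2 + 252mn + 18m^2 + 105n^3 + 423mn^2 + 351m^2n + 81m^3

(-8 - 3n - 9m)(4 + 5n + 3m)(-7n + 6 - 3m)
= (-32 - 40n - 24m - 12n - 15n^2 - 9mn - 36m - 45mn - 27m^2)(-7n + 6 - 3m)    [distributive law]
= (-32 - 52n - 60m - 15n^2 - 54mn - 27m^2)(-7n + 6 - 3m)    [combine like terms]
= 224n - 192 + 96m + 364n^2 - 312n + 156mn + 420mn - 360m + 180m^2 + 105n^3 - 90n^2 + 45mn^2 + 378mn^2 - 324mn + 162m^2n + 189m^2n - 162m^2 + 81m^3    [distributive law]
= -88n - 192 - 264m + 274n^2 + 252mn + 18m^2 + 105n^3 + 423mn^2 + 351m^2n + 81m^3    [combine like terms]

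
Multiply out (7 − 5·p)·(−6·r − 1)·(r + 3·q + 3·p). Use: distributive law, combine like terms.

(7 − 5·p)·(−6·r − 1)·(r + 3·q + 3·p)
= (−42·r − 7 + 30·p·r + 5·p)·(r + 3·q + 3·p)    [distributive law]
= −42·r^2 − 126·q·r − 126·p·r − 7·r − 21·q − 21·p + 30·p·r^2 + 90·p·q·r + 90·p^2·r + 5·p·r + 15·p·q + 15·p^2    [distributive law]
= −42·r^2 − 126·q·r − 121·p·r − 7·r − 21·q − 21·p + 30·p·r^2 + 90·p·q·r + 90·p^2·r + 15·p·q + 15·p^2    [combine like terms]

−42·r^2 − 126·q·r − 121·p·r − 7·r − 21·q − 21·p + 30·p·r^2 + 90·p·q·r + 90·p^2·r + 15·p·q + 15·p^2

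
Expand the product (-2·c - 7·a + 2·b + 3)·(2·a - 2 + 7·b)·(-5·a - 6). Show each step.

20·a²·c + 4·a·c - 24·c + 70·a·b·c + 84·b·c + 70·a³ - 16·a² - 90·a + 225·a²·b + 185·a·b - 102·b - 70·a·b² - 84·b² + 36

(-2·c - 7·a + 2·b + 3)·(2·a - 2 + 7·b)·(-5·a - 6)
= (-4·a·c + 4·c - 14·b·c - 14·a² + 14·a - 49·a·b + 4·a·b - 4·b + 14·b² + 6·a - 6 + 21·b)·(-5·a - 6)    [distributive law]
= (-4·a·c + 4·c - 14·b·c - 14·a² + 20·a - 45·a·b + 17·b + 14·b² - 6)·(-5·a - 6)    [combine like terms]
= 20·a²·c + 24·a·c - 20·a·c - 24·c + 70·a·b·c + 84·b·c + 70·a³ + 84·a² - 100·a² - 120·a + 225·a²·b + 270·a·b - 85·a·b - 102·b - 70·a·b² - 84·b² + 30·a + 36    [distributive law]
= 20·a²·c + 4·a·c - 24·c + 70·a·b·c + 84·b·c + 70·a³ - 16·a² - 90·a + 225·a²·b + 185·a·b - 102·b - 70·a·b² - 84·b² + 36    [combine like terms]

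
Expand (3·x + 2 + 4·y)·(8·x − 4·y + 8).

24·x^2 + 20·x·y + 40·x + 24·y + 16 − 16·y^2

(3·x + 2 + 4·y)·(8·x − 4·y + 8)
= 24·x^2 − 12·x·y + 24·x + 16·x − 8·y + 16 + 32·x·y − 16·y^2 + 32·y    [distributive law]
= 24·x^2 + 20·x·y + 40·x + 24·y + 16 − 16·y^2    [combine like terms]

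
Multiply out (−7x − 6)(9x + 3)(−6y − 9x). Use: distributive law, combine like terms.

378x^2y + 567x^3 + 450xy + 675x^2 + 108y + 162x

(−7x − 6)(9x + 3)(−6y − 9x)
= (−63x^2 − 21x − 54x − 18)(−6y − 9x)    [distributive law]
= (−63x^2 − 75x − 18)(−6y − 9x)    [combine like terms]
= 378x^2y + 567x^3 + 450xy + 675x^2 + 108y + 162x    [distributive law]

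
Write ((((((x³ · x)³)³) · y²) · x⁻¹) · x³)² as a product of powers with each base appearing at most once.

x⁷⁶y⁴

((((((x³ · x)³)³) · y²) · x⁻¹) · x³)²
= ((((((x³ · x)³)³) · y²) · x⁻¹)²) · ((x³)²)    [power of a product]
= ((((((x³ · x)³)³) · y²)²) · ((x⁻¹)²)) · ((x³)²)    [power of a product]
= ((((((x³ · x)³)³)²) · ((y²)²)) · ((x⁻¹)²)) · ((x³)²)    [power of a product]
= (((((x³ · x)³)⁶) · ((y²)²)) · ((x⁻¹)²)) · ((x³)²)    [power of a power]
= ((((x³ · x)¹⁸) · ((y²)²)) · ((x⁻¹)²)) · ((x³)²)    [power of a power]
= (((((x³)¹⁸) · (x¹⁸)) · ((y²)²)) · ((x⁻¹)²)) · ((x³)²)    [power of a product]
= (((x⁵⁴ · (x¹⁸)) · ((y²)²)) · ((x⁻¹)²)) · ((x³)²)    [power of a power]
= ((x⁷² · ((y²)²)) · ((x⁻¹)²)) · ((x³)²)    [product of powers]
= ((x⁷² · y⁴) · ((x⁻¹)²)) · ((x³)²)    [power of a power]
= ((x⁷² · y⁴) · x⁻²) · ((x³)²)    [power of a power]
= ((x⁷² · y⁴) · x⁻²) · x⁶    [power of a power]
= x⁷⁶y⁴    [product of powers]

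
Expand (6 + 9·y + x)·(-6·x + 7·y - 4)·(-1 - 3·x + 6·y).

(6 + 9·y + x)·(-6·x + 7·y - 4)·(-1 - 3·x + 6·y)
= (-36·x + 42·y - 24 - 54·x·y + 63·y^2 - 36·y - 6·x^2 + 7·x·y - 4·x)·(-1 - 3·x + 6·y)    [distributive law]
= (-40·x + 6·y - 24 - 47·x·y + 63·y^2 - 6·x^2)·(-1 - 3·x + 6·y)    [combine like terms]
= 40·x + 120·x^2 - 240·x·y - 6·y - 18·x·y + 36·y^2 + 24 + 72·x - 144·y + 47·x·y + 141·x^2·y - 282·x·y^2 - 63·y^2 - 189·x·y^2 + 378·y^3 + 6·x^2 + 18·x^3 - 36·x^2·y    [distributive law]
= 112·x + 126·x^2 - 211·x·y - 150·y - 27·y^2 + 24 + 105·x^2·y - 471·x·y^2 + 378·y^3 + 18·x^3    [combine like terms]

112·x + 126·x^2 - 211·x·y - 150·y - 27·y^2 + 24 + 105·x^2·y - 471·x·y^2 + 378·y^3 + 18·x^3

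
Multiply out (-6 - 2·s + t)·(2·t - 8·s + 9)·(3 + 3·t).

-171·t - 3·t^2 + 90·s + 54·s·t - 162 - 36·s·t^2 + 48·s^2 + 48·s^2·t + 6·t^3

(-6 - 2·s + t)·(2·t - 8·s + 9)·(3 + 3·t)
= (-12·t + 48·s - 54 - 4·s·t + 16·s^2 - 18·s + 2·t^2 - 8·s·t + 9·t)·(3 + 3·t)    [distributive law]
= (-3·t + 30·s - 54 - 12·s·t + 16·s^2 + 2·t^2)·(3 + 3·t)    [combine like terms]
= -9·t - 9·t^2 + 90·s + 90·s·t - 162 - 162·t - 36·s·t - 36·s·t^2 + 48·s^2 + 48·s^2·t + 6·t^2 + 6·t^3    [distributive law]
= -171·t - 3·t^2 + 90·s + 54·s·t - 162 - 36·s·t^2 + 48·s^2 + 48·s^2·t + 6·t^3    [combine like terms]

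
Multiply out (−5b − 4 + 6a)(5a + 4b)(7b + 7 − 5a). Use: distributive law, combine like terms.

93ab^2 − 67ab + 215a^2b − 140b^3 − 252b^2 − 140a + 310a^2 − 112b − 150a^3

(−5b − 4 + 6a)(5a + 4b)(7b + 7 − 5a)
= (−25ab − 20b^2 − 20a − 16b + 30a^2 + 24ab)(7b + 7 − 5a)    [distributive law]
= (−ab − 20b^2 − 20a − 16b + 30a^2)(7b + 7 − 5a)    [combine like terms]
= −7ab^2 − 7ab + 5a^2b − 140b^3 − 140b^2 + 100ab^2 − 140ab − 140a + 100a^2 − 112b^2 − 112b + 80ab + 210a^2b + 210a^2 − 150a^3    [distributive law]
= 93ab^2 − 67ab + 215a^2b − 140b^3 − 252b^2 − 140a + 310a^2 − 112b − 150a^3    [combine like terms]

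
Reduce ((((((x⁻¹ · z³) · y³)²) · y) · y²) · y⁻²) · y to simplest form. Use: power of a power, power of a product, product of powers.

((((((x⁻¹ · z³) · y³)²) · y) · y²) · y⁻²) · y
= ((((((x⁻¹ · z³)²) · ((y³)²)) · y) · y²) · y⁻²) · y    [power of a product]
= (((((((x⁻¹)²) · ((z³)²)) · ((y³)²)) · y) · y²) · y⁻²) · y    [power of a product]
= (((((x⁻² · ((z³)²)) · ((y³)²)) · y) · y²) · y⁻²) · y    [power of a power]
= (((((x⁻² · z⁶) · ((y³)²)) · y) · y²) · y⁻²) · y    [power of a power]
= (((((x⁻² · z⁶) · y⁶) · y) · y²) · y⁻²) · y    [power of a power]
= x⁻²y⁸z⁶    [product of powers]

x⁻²y⁸z⁶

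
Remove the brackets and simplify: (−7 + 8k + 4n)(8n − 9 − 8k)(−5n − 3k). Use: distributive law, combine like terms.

460n² + 356kn − 315n − 189k + 48k² − 256kn² + 224k²n + 192k³ − 160n³

(−7 + 8k + 4n)(8n − 9 − 8k)(−5n − 3k)
= (−56n + 63 + 56k + 64kn − 72k − 64k² + 32n² − 36n − 32kn)(−5n − 3k)    [distributive law]
= (−92n + 63 − 16k + 32kn − 64k² + 32n²)(−5n − 3k)    [combine like terms]
= 460n² + 276kn − 315n − 189k + 80kn + 48k² − 160kn² − 96k²n + 320k²n + 192k³ − 160n³ − 96kn²    [distributive law]
= 460n² + 356kn − 315n − 189k + 48k² − 256kn² + 224k²n + 192k³ − 160n³    [combine like terms]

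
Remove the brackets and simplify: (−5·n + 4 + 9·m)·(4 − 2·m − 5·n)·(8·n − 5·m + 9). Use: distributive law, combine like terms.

−95·n^2 + 109·m·n − 232·n − 405·m·n^2 + 31·m^2·n + 200·n^3 + 172·m + 144 − 302·m^2 + 90·m^3

(−5·n + 4 + 9·m)·(4 − 2·m − 5·n)·(8·n − 5·m + 9)
= (−20·n + 10·m·n + 25·n^2 + 16 − 8·m − 20·n + 36·m − 18·m^2 − 45·m·n)·(8·n − 5·m + 9)    [distributive law]
= (−40·n − 35·m·n + 25·n^2 + 16 + 28·m − 18·m^2)·(8·n − 5·m + 9)    [combine like terms]
= −320·n^2 + 200·m·n − 360·n − 280·m·n^2 + 175·m^2·n − 315·m·n + 200·n^3 − 125·m·n^2 + 225·n^2 + 128·n − 80·m + 144 + 224·m·n − 140·m^2 + 252·m − 144·m^2·n + 90·m^3 − 162·m^2    [distributive law]
= −95·n^2 + 109·m·n − 232·n − 405·m·n^2 + 31·m^2·n + 200·n^3 + 172·m + 144 − 302·m^2 + 90·m^3    [combine like terms]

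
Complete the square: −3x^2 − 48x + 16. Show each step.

−3(x + 8)^2 + 208

−3x^2 − 48x + 16
= −3(x^2 + 16x) + 16    [factor out -3 from the x-terms]
= −3(x^2 + 16x + 64 − 64) + 16    [add and subtract 64 inside the bracket]
= −3(x + 8)^2 + 192 + 16    [perfect-square identity]
= −3(x + 8)^2 + 208    [combine constants]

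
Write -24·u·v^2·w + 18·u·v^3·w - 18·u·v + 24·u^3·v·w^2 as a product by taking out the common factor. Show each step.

6·u·v(-4·v·w + 3·v^2·w - 3 + 4·u^2·w^2)

-24·u·v^2·w + 18·u·v^3·w - 18·u·v + 24·u^3·v·w^2
= 6(-4·u·v^2·w + 3·u·v^3·w - 3·u·v + 4·u^3·v·w^2)    [factor out 6]
= 6·u·v(-4·v·w + 3·v^2·w - 3 + 4·u^2·w^2)    [factor out u·v]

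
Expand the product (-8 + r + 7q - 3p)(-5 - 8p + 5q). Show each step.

(-8 + r + 7q - 3p)(-5 - 8p + 5q)
= 40 + 64p - 40q - 5r - 8pr + 5qr - 35q - 56pq + 35q^2 + 15p + 24p^2 - 15pq    [distributive law]
= 40 + 79p - 75q - 5r - 8pr + 5qr - 71pq + 35q^2 + 24p^2    [combine like terms]

40 + 79p - 75q - 5r - 8pr + 5qr - 71pq + 35q^2 + 24p^2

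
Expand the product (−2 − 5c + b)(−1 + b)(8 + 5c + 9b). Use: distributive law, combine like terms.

(−2 − 5c + b)(−1 + b)(8 + 5c + 9b)
= (2 − 2b + 5c − 5bc − b + b^2)(8 + 5c + 9b)    [distributive law]
= (2 − 3b + 5c − 5bc + b^2)(8 + 5c + 9b)    [combine like terms]
= 16 + 10c + 18b − 24b − 15bc − 27b^2 + 40c + 25c^2 + 45bc − 40bc − 25bc^2 − 45b^2c + 8b^2 + 5b^2c + 9b^3    [distributive law]
= 16 + 50c − 6b − 10bc − 19b^2 + 25c^2 − 25bc^2 − 40b^2c + 9b^3    [combine like terms]

16 + 50c − 6b − 10bc − 19b^2 + 25c^2 − 25bc^2 − 40b^2c + 9b^3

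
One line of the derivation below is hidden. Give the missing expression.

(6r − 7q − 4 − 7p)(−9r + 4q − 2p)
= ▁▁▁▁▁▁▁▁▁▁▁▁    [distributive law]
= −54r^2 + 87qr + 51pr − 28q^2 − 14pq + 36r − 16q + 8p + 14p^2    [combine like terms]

By distributive law:

−54r^2 + 24qr − 12pr + 63qr − 28q^2 + 14pq + 36r − 16q + 8p + 63pr − 28pq + 14p^2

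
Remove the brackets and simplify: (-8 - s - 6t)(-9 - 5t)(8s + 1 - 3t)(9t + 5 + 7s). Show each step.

(-8 - s - 6t)(-9 - 5t)(8s + 1 - 3t)(9t + 5 + 7s)
= (72 + 40t + 9s + 5st + 54t + 30t^2)(8s + 1 - 3t)(9t + 5 + 7s)    [distributive law]
= (72 + 94t + 9s + 5st + 30t^2)(8s + 1 - 3t)(9t + 5 + 7s)    [combine like terms]
= (576s + 72 - 216t + 752st + 94t - 282t^2 + 72s^2 + 9s - 27st + 40s^2t + 5st - 15st^2 + 240st^2 + 30t^2 - 90t^3)(9t + 5 + 7s)    [distributive law]
= (585s + 72 - 122t + 730st - 252t^2 + 72s^2 + 40s^2t + 225st^2 - 90t^3)(9t + 5 + 7s)    [combine like terms]
= 5265st + 2925s + 4095s^2 + 648t + 360 + 504s - 1098t^2 - 610t - 854st + 6570st^2 + 3650st + 5110s^2t - 2268t^3 - 1260t^2 - 1764st^2 + 648s^2t + 360s^2 + 504s^3 + 360s^2t^2 + 200s^2t + 280s^3t + 2025st^3 + 1125st^2 + 1575s^2t^2 - 810t^4 - 450t^3 - 630st^3    [distributive law]
= 8061st + 3429s + 4455s^2 + 38t + 360 - 2358t^2 + 5931st^2 + 5958s^2t - 2718t^3 + 504s^3 + 1935s^2t^2 + 280s^3t + 1395st^3 - 810t^4    [combine like terms]

8061st + 3429s + 4455s^2 + 38t + 360 - 2358t^2 + 5931st^2 + 5958s^2t - 2718t^3 + 504s^3 + 1935s^2t^2 + 280s^3t + 1395st^3 - 810t^4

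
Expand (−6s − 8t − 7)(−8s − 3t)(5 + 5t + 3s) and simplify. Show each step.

408s² + 486s²t + 144s³ + 753st + 482st² + 225t² + 120t³ + 280s + 105t

(−6s − 8t − 7)(−8s − 3t)(5 + 5t + 3s)
= (48s² + 18st + 64st + 24t² + 56s + 21t)(5 + 5t + 3s)    [distributive law]
= (48s² + 82st + 24t² + 56s + 21t)(5 + 5t + 3s)    [combine like terms]
= 240s² + 240s²t + 144s³ + 410st + 410st² + 246s²t + 120t² + 120t³ + 72st² + 280s + 280st + 168s² + 105t + 105t² + 63st    [distributive law]
= 408s² + 486s²t + 144s³ + 753st + 482st² + 225t² + 120t³ + 280s + 105t    [combine like terms]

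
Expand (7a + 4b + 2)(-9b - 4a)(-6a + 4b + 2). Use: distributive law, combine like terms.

362a²b - 100ab² - 82ab + 168a³ - 8a² - 144b³ - 144b² - 36b - 16a

(7a + 4b + 2)(-9b - 4a)(-6a + 4b + 2)
= (-63ab - 28a² - 36b² - 16ab - 18b - 8a)(-6a + 4b + 2)    [distributive law]
= (-79ab - 28a² - 36b² - 18b - 8a)(-6a + 4b + 2)    [combine like terms]
= 474a²b - 316ab² - 158ab + 168a³ - 112a²b - 56a² + 216ab² - 144b³ - 72b² + 108ab - 72b² - 36b + 48a² - 32ab - 16a    [distributive law]
= 362a²b - 100ab² - 82ab + 168a³ - 8a² - 144b³ - 144b² - 36b - 16a    [combine like terms]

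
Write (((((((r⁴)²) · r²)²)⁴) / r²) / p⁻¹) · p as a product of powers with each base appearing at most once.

p²r⁷⁸

(((((((r⁴)²) · r²)²)⁴) / r²) / p⁻¹) · p
= ((((((r⁴)²) · r²)⁸) / r²) / p⁻¹) · p    [power of a power]
= ((((((r⁴)²)⁸) · ((r²)⁸)) / r²) / p⁻¹) · p    [power of a product]
= (((((r⁴)¹⁶) · ((r²)⁸)) / r²) / p⁻¹) · p    [power of a power]
= (((r⁶⁴ · ((r²)⁸)) / r²) / p⁻¹) · p    [power of a power]
= (((r⁶⁴ · r¹⁶) / r²) / p⁻¹) · p    [power of a power]
= ((r⁸⁰ / r²) / p⁻¹) · p    [product of powers]
= (r⁷⁸ / p⁻¹) · p    [quotient of powers]
= p²r⁷⁸    [quotient of powers]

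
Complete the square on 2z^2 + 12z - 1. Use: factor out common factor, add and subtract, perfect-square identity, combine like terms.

2z^2 + 12z - 1
= 2(z^2 + 6z) - 1    [factor out 2 from the z-terms]
= 2(z^2 + 6z + 9 - 9) - 1    [add and subtract 9 inside the bracket]
= 2(z + 3)^2 - 18 - 1    [perfect-square identity]
= 2(z + 3)^2 - 19    [combine constants]

2(z + 3)^2 - 19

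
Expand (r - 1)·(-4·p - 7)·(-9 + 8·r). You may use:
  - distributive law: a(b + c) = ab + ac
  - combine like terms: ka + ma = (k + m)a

68·p·r - 32·p·r^2 + 119·r - 56·r^2 - 36·p - 63

(r - 1)·(-4·p - 7)·(-9 + 8·r)
= (-4·p·r - 7·r + 4·p + 7)·(-9 + 8·r)    [distributive law]
= 36·p·r - 32·p·r^2 + 63·r - 56·r^2 - 36·p + 32·p·r - 63 + 56·r    [distributive law]
= 68·p·r - 32·p·r^2 + 119·r - 56·r^2 - 36·p - 63    [combine like terms]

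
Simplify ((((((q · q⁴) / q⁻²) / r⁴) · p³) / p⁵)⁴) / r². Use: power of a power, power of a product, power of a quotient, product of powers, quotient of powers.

p⁻⁸q²⁸r⁻¹⁸

((((((q · q⁴) / q⁻²) / r⁴) · p³) / p⁵)⁴) / r²
= ((((((q · q⁴) / q⁻²) / r⁴) · p³)⁴) / ((p⁵)⁴)) / r²    [power of a quotient]
= ((((((q · q⁴) / q⁻²) / r⁴)⁴) · ((p³)⁴)) / ((p⁵)⁴)) / r²    [power of a product]
= ((((((q · q⁴) / q⁻²)⁴) / ((r⁴)⁴)) · ((p³)⁴)) / ((p⁵)⁴)) / r²    [power of a quotient]
= ((((((q · q⁴)⁴) / ((q⁻²)⁴)) / ((r⁴)⁴)) · ((p³)⁴)) / ((p⁵)⁴)) / r²    [power of a quotient]
= ((((((q⁴) · ((q⁴)⁴)) / ((q⁻²)⁴)) / ((r⁴)⁴)) · ((p³)⁴)) / ((p⁵)⁴)) / r²    [power of a product]
= (((((q⁴ · q¹⁶) / ((q⁻²)⁴)) / ((r⁴)⁴)) · ((p³)⁴)) / ((p⁵)⁴)) / r²    [power of a power]
= ((((q²⁰ / ((q⁻²)⁴)) / ((r⁴)⁴)) · ((p³)⁴)) / ((p⁵)⁴)) / r²    [product of powers]
= ((((q²⁰ / q⁻⁸) / ((r⁴)⁴)) · ((p³)⁴)) / ((p⁵)⁴)) / r²    [power of a power]
= (((q²⁸ / ((r⁴)⁴)) · ((p³)⁴)) / ((p⁵)⁴)) / r²    [quotient of powers]
= (((q²⁸ / r¹⁶) · ((p³)⁴)) / ((p⁵)⁴)) / r²    [power of a power]
= (((q²⁸ / r¹⁶) · p¹²) / ((p⁵)⁴)) / r²    [power of a power]
= (((q²⁸ / r¹⁶) · p¹²) / p²⁰) / r²    [power of a power]
= p⁻⁸q²⁸r⁻¹⁸    [quotient of powers; product of powers]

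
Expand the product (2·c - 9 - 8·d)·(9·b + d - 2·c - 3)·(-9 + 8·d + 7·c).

-729·b·c - 360·b·c·d + 126·b·c^2 + 39·c·d + 88·c·d^2 + 94·c^2·d + 120·c^2 - 28·c^3 + 81·c + 729·b + 81·d + 192·d^2 - 243 - 576·b·d^2 - 64·d^3

(2·c - 9 - 8·d)·(9·b + d - 2·c - 3)·(-9 + 8·d + 7·c)
= (18·b·c + 2·c·d - 4·c^2 - 6·c - 81·b - 9·d + 18·c + 27 - 72·b·d - 8·d^2 + 16·c·d + 24·d)·(-9 + 8·d + 7·c)    [distributive law]
= (18·b·c + 18·c·d - 4·c^2 + 12·c - 81·b + 15·d + 27 - 72·b·d - 8·d^2)·(-9 + 8·d + 7·c)    [combine like terms]
= -162·b·c + 144·b·c·d + 126·b·c^2 - 162·c·d + 144·c·d^2 + 126·c^2·d + 36·c^2 - 32·c^2·d - 28·c^3 - 108·c + 96·c·d + 84·c^2 + 729·b - 648·b·d - 567·b·c - 135·d + 120·d^2 + 105·c·d - 243 + 216·d + 189·c + 648·b·d - 576·b·d^2 - 504·b·c·d + 72·d^2 - 64·d^3 - 56·c·d^2    [distributive law]
= -729·b·c - 360·b·c·d + 126·b·c^2 + 39·c·d + 88·c·d^2 + 94·c^2·d + 120·c^2 - 28·c^3 + 81·c + 729·b + 81·d + 192·d^2 - 243 - 576·b·d^2 - 64·d^3    [combine like terms]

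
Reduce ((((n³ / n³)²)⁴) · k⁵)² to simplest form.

((((n³ / n³)²)⁴) · k⁵)²
= ((((n³ / n³)²)⁴)²) · ((k⁵)²)    [power of a product]
= (((n³ / n³)²)⁸) · ((k⁵)²)    [power of a power]
= ((n³ / n³)¹⁶) · ((k⁵)²)    [power of a power]
= (((n³)¹⁶) / ((n³)¹⁶)) · ((k⁵)²)    [power of a quotient]
= (n⁴⁸ / ((n³)¹⁶)) · ((k⁵)²)    [power of a power]
= (n⁴⁸ / n⁴⁸) · ((k⁵)²)    [power of a power]
= n⁰ · ((k⁵)²)    [quotient of powers]
= n⁰ · k¹⁰    [power of a power]
= k¹⁰    [rearrange]

k¹⁰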